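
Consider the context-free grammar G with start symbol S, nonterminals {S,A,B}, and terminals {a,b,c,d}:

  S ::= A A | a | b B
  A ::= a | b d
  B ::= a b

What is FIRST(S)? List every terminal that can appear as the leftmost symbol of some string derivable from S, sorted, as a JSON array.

FIRST sets, iterate to fixpoint:
pass 1:
  A via A→a: +{a}
  A via A→b d: +{b}
  B via B→a b: +{a}
  S via S→A A: +{a,b}
  S: {a,b}  A: {a,b}  B: {a}
pass 2: (stable)
  S: {a,b}  A: {a,b}  B: {a}

FIRST(S) = ["a", "b"]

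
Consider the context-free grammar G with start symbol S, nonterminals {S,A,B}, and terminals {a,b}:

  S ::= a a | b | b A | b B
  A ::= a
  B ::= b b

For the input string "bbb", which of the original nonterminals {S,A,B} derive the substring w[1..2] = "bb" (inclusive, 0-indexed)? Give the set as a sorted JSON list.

Convert to CNF:
  S -> T0 A | T0 B | T1 T1 | b
  A -> a
  B -> T0 T0
  T0 -> b
  T1 -> a

CYK table (by increasing span) — only the sub-triangle for w[1..2]:
  [1..1]={S,T0}  "b"  orig:{S}
  [2..2]={S,T0}  "b"  orig:{S}
  [1..2]={B}  "bb"

Original NTs in T[1,2] deriving "bb": ["B"]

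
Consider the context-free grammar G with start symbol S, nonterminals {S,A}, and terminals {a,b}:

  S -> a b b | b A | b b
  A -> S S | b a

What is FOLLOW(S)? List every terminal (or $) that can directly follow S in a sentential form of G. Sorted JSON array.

FIRST iteration:
pass 1:
  A via A→b a: +{b}
  S via S→a b b: +{a}
  S via S→b A: +{b}
  S: {a,b}  A: {b}
pass 2:
  A via A→S S: +{a}
  S: {a,b}  A: {a,b}
pass 3: (no change)
  S: {a,b}  A: {a,b}

Compute FOLLOW by fixpoint:
seed FOLLOW(S) with $
pass 1:
  A→S S: FOLLOW(S) ⊇ FIRST(S) = {a,b}; new: +{a,b}
  S→b A: FOLLOW(A) ⊇ FOLLOW(S) ⊇ {$,a,b}; new: +{$,a,b}
  FOLLOW[S]={$,a,b}  FOLLOW[A]={$,a,b}
pass 2: (no change)
  FOLLOW[S]={$,a,b}  FOLLOW[A]={$,a,b}

FOLLOW(S) = ["$", "a", "b"]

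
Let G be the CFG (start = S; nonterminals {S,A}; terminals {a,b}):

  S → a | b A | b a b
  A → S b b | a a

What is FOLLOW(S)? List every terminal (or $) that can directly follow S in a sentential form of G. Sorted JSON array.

Compute FIRST by fixpoint:
pass 1:
  A via A→a a: +{a}
  S via S→a: +{a}
  S via S→b A: +{b}
  FIRST(S)={a,b}  FIRST(A)={a}
pass 2:
  A via A→S b b: +{b}
  FIRST(S)={a,b}  FIRST(A)={a,b}
pass 3: (stable)
  FIRST(S)={a,b}  FIRST(A)={a,b}

FOLLOW sets:
initialize: $ ∈ FOLLOW(S)
[1]
  A→S b b: FOLLOW(S) ⊇ FIRST(b) = {b}; new: +{b}
  S→b A: FOLLOW(A) ⊇ FOLLOW(S) ⊇ {$,b}; new: +{$,b}
  FOLLOW[S]={$,b}  FOLLOW[A]={$,b}
[2] — fixpoint
  FOLLOW[S]={$,b}  FOLLOW[A]={$,b}

FOLLOW(S) = ["$", "b"]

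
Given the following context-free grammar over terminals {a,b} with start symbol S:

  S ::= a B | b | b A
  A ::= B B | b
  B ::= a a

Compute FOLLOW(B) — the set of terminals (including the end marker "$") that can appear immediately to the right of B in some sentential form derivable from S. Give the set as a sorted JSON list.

FIRST sets, iterate to fixpoint:
[1]
  A via A→b: +{b}
  B via B→a a: +{a}
  S via S→a B: +{a}
  S via S→b: +{b}
  S: {a,b}  A: {b}  B: {a}
[2]
  A via A→B B: +{a}
  S: {a,b}  A: {a,b}  B: {a}
[3] (no change)
  S: {a,b}  A: {a,b}  B: {a}

Compute FOLLOW by fixpoint:
FOLLOW(S) := {$}
[1]
  A→B B: FOLLOW(B) ⊇ FIRST(B) = {a}; new: +{a}
  S→a B: FOLLOW(B) ⊇ FOLLOW(S) ⊇ {$}; new: +{$}
  S→b A: FOLLOW(A) ⊇ FOLLOW(S) ⊇ {$}; new: +{$}
  FOLLOW(S)={$}  FOLLOW(A)={$}  FOLLOW(B)={$,a}
[2] done
  FOLLOW(S)={$}  FOLLOW(A)={$}  FOLLOW(B)={$,a}

FOLLOW(B) = ["$", "a"]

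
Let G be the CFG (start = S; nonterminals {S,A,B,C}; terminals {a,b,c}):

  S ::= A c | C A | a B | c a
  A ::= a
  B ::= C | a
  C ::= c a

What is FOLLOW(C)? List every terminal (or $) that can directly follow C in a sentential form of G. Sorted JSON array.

Compute FIRST by fixpoint:
pass 1:
  A via A→a: +{a}
  B via B→a: +{a}
  C via C→c a: +{c}
  S via S→A c: +{a}
  S via S→C A: +{c}
  FIRST[S]={a,c}  FIRST[A]={a}  FIRST[B]={a}  FIRST[C]={c}
pass 2:
  B via B→C: +{c}
  FIRST[S]={a,c}  FIRST[A]={a}  FIRST[B]={a,c}  FIRST[C]={c}
pass 3: done
  FIRST[S]={a,c}  FIRST[A]={a}  FIRST[B]={a,c}  FIRST[C]={c}

FOLLOW iteration:
initialize: $ ∈ FOLLOW(S)
iter 1:
  S→A c: FOLLOW(A) ⊇ FIRST(c) = {c}; new: +{c}
  S→C A: FOLLOW(C) ⊇ FIRST(A) = {a}; new: +{a}
  S→C A: FOLLOW(A) ⊇ FOLLOW(S) ⊇ {$}; new: +{$}
  S→a B: FOLLOW(B) ⊇ FOLLOW(S) ⊇ {$}; new: +{$}
  FOLLOW(S)={$}  FOLLOW(A)={$,c}  FOLLOW(B)={$}  FOLLOW(C)={a}
iter 2:
  B→C: FOLLOW(C) ⊇ FOLLOW(B) ⊇ {$}; new: +{$}
  FOLLOW(S)={$}  FOLLOW(A)={$,c}  FOLLOW(B)={$}  FOLLOW(C)={$,a}
iter 3: (stable)
  FOLLOW(S)={$}  FOLLOW(A)={$,c}  FOLLOW(B)={$}  FOLLOW(C)={$,a}

FOLLOW(C) = ["$", "a"]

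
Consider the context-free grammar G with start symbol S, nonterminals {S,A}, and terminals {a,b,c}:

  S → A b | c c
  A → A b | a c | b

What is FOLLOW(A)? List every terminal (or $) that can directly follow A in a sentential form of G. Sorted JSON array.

FIRST sets, iterate to fixpoint:
[1]
  A via A→a c: +{a}
  A via A→b: +{b}
  S via S→A b: +{a,b}
  S via S→c c: +{c}
  FIRST[S]={a,b,c}  FIRST[A]={a,b}
[2] done
  FIRST[S]={a,b,c}  FIRST[A]={a,b}

Compute FOLLOW by fixpoint:
seed FOLLOW(S) with $
round 1:
  A→A b: FOLLOW(A) ⊇ FIRST(b) = {b}; new: +{b}
  FOLLOW[S]={$}  FOLLOW[A]={b}
round 2: (stable)
  FOLLOW[S]={$}  FOLLOW[A]={b}

FOLLOW(A) = ["b"]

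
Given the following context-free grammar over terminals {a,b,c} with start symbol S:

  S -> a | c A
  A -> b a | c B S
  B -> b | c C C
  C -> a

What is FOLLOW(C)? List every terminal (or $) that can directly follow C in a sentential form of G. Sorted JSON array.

FIRST iteration:
[1]
  A via A→b a: +{b}
  A via A→c B S: +{c}
  B via B→b: +{b}
  B via B→c C C: +{c}
  C via C→a: +{a}
  S via S→a: +{a}
  S via S→c A: +{c}
  FIRST[S]={a,c}  FIRST[A]={b,c}  FIRST[B]={b,c}  FIRST[C]={a}
[2] (stable)
  FIRST[S]={a,c}  FIRST[A]={b,c}  FIRST[B]={b,c}  FIRST[C]={a}

FOLLOW sets:
FOLLOW(S) := {$}
iter 1:
  A→c B S: FOLLOW(B) ⊇ FIRST(S) = {a,c}; new: +{a,c}
  B→c C C: FOLLOW(C) ⊇ FIRST(C) = {a}; new: +{a}
  B→c C C: FOLLOW(C) ⊇ FOLLOW(B) ⊇ {a,c}; new: +{c}
  S→c A: FOLLOW(A) ⊇ FOLLOW(S) ⊇ {$}; new: +{$}
  FOLLOW[S]={$}  FOLLOW[A]={$}  FOLLOW[B]={a,c}  FOLLOW[C]={a,c}
iter 2: — fixpoint
  FOLLOW[S]={$}  FOLLOW[A]={$}  FOLLOW[B]={a,c}  FOLLOW[C]={a,c}

FOLLOW(C) = ["a", "c"]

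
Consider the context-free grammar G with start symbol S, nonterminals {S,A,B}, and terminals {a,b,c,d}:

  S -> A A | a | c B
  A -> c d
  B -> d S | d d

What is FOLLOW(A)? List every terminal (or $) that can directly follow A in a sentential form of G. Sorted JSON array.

Compute FIRST by fixpoint:
round 1:
  A via A→c d: +{c}
  B via B→d S: +{d}
  S via S→A A: +{c}
  S via S→a: +{a}
  S: {a,c}  A: {c}  B: {d}
round 2: (stable)
  S: {a,c}  A: {c}  B: {d}

FOLLOW iteration:
FOLLOW(S) := {$}
pass 1:
  S→A A: FOLLOW(A) ⊇ FIRST(A) = {c}; new: +{c}
  S→A A: FOLLOW(A) ⊇ FOLLOW(S) ⊇ {$}; new: +{$}
  S→c B: FOLLOW(B) ⊇ FOLLOW(S) ⊇ {$}; new: +{$}
  FOLLOW[S]={$}  FOLLOW[A]={$,c}  FOLLOW[B]={$}
pass 2: (stable)
  FOLLOW[S]={$}  FOLLOW[A]={$,c}  FOLLOW[B]={$}

FOLLOW(A) = ["$", "c"]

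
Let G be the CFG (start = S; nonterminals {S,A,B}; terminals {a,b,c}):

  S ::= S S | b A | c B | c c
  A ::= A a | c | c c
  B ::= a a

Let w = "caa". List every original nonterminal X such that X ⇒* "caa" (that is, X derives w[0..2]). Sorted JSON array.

CNF form of G:
  S -> S S | T1 B | T1 T1 | T2 A
  A -> A T0 | T1 T1 | c
  B -> T0 T0
  T0 -> a
  T1 -> c
  T2 -> b

CYK fill (cells [i..j] with 0 ≤ i ≤ j ≤ 2 only):
  cell(0,0) c: {A,T1}  orig:{A}
  cell(1,1) a: {T0}  orig:{}
  cell(2,2) a: {T0}  orig:{}
  cell(0,1) ca: {A}
  cell(1,2) aa: {B}
  cell(0,2) caa: {A,S}

Original NTs in T[0,2] deriving "caa": ["A", "S"]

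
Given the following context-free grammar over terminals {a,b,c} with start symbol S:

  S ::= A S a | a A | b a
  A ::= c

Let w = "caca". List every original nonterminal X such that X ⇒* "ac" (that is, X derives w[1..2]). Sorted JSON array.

CNF form of G:
  S -> A X2 | T0 A | T1 T0
  A -> c
  T0 -> a
  T1 -> b
  X2 -> S T0

Fill CYK table bottom-up, restricted to cells inside w[1..2]:
  [1..1]={T0}  "a"  orig:{}
  [2..2]={A}  "c"
  [1..2]={S}  "ac"

Original NTs in T[1,2] deriving "ac": ["S"]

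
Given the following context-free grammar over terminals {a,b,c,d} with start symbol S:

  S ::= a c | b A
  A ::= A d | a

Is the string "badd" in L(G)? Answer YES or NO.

Convert to CNF:
  S -> T1 T2 | T3 A
  A -> A T0 | a
  T0 -> d
  T1 -> a
  T2 -> c
  T3 -> b

CYK fill:
  cell(0,0) b: {T3}  orig:{}
  cell(1,1) a: {A,T1}  orig:{A}
  cell(2,2) d: {T0}  orig:{}
  cell(3,3) d: {T0}  orig:{}
  cell(0,1) ba: {S}
  cell(1,2) ad: {A}
  cell(2,3) dd: ∅
  cell(0,2) bad: {S}
  cell(1,3) add: {A}
  cell(0,3) badd: {S}

S ∈ T[0,3] ⇒ YES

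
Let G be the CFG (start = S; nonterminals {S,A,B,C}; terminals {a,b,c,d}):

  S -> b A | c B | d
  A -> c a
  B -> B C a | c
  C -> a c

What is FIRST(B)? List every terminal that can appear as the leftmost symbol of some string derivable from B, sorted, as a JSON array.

FIRST sets, iterate to fixpoint:
pass 1:
  A via A→c a: +{c}
  B via B→c: +{c}
  C via C→a c: +{a}
  S via S→b A: +{b}
  S via S→c B: +{c}
  S via S→d: +{d}
  FIRST(S)={b,c,d}  FIRST(A)={c}  FIRST(B)={c}  FIRST(C)={a}
pass 2: (stable)
  FIRST(S)={b,c,d}  FIRST(A)={c}  FIRST(B)={c}  FIRST(C)={a}

FIRST(B) = ["c"]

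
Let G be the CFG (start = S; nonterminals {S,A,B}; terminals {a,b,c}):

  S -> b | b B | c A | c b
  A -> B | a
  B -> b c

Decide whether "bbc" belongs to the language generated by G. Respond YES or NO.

Convert to CNF:
  S -> T0 B | T1 A | T1 T0 | b
  A -> T0 T1 | a
  B -> T0 T1
  T0 -> b
  T1 -> c

CYK table (by increasing span):
  T[0,0] 'b' = {S,T0}  orig:{S}
  T[1,1] 'b' = {S,T0}  orig:{S}
  T[2,2] 'c' = {T1}  orig:{}
  T[0,1] 'bb' = ∅
  T[1,2] 'bc' = {A,B}
  T[0,2] 'bbc' = {S}

S ∈ T[0,2] ⇒ YES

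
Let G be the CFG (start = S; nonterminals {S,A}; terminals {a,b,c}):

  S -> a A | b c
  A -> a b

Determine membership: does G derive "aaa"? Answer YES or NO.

CNF form of G:
  S -> T0 A | T1 T2
  A -> T0 T1
  T0 -> a
  T1 -> b
  T2 -> c

CYK fill:
  [0..0]={T0}  "a"  orig:{}
  [1..1]={T0}  "a"  orig:{}
  [2..2]={T0}  "a"  orig:{}
  [0..1]=∅  "aa"
  [1..2]=∅  "aa"
  [0..2]=∅  "aaa"

S ∉ T[0,2] ⇒ NO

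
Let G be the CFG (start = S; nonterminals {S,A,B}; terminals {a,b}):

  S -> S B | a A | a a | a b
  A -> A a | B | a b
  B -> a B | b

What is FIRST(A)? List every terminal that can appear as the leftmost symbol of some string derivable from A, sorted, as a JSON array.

FIRST sets, iterate to fixpoint:
pass 1:
  A via A→a b: +{a}
  B via B→a B: +{a}
  B via B→b: +{b}
  S via S→a A: +{a}
  FIRST(S)={a}  FIRST(A)={a}  FIRST(B)={a,b}
pass 2:
  A via A→B: +{b}
  FIRST(S)={a}  FIRST(A)={a,b}  FIRST(B)={a,b}
pass 3: — fixpoint
  FIRST(S)={a}  FIRST(A)={a,b}  FIRST(B)={a,b}

FIRST(A) = ["a", "b"]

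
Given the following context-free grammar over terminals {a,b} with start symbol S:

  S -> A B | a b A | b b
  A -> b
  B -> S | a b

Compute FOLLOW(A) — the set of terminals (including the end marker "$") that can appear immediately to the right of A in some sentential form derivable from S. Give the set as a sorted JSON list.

Compute FIRST by fixpoint:
iter 1:
  A via A→b: +{b}
  B via B→a b: +{a}
  S via S→A B: +{b}
  S via S→a b A: +{a}
  S: {a,b}  A: {b}  B: {a}
iter 2:
  B via B→S: +{b}
  S: {a,b}  A: {b}  B: {a,b}
iter 3: (no change)
  S: {a,b}  A: {b}  B: {a,b}

FOLLOW sets:
initialize: $ ∈ FOLLOW(S)
[1]
  S→A B: FOLLOW(A) ⊇ FIRST(B) = {a,b}; new: +{a,b}
  S→A B: FOLLOW(B) ⊇ FOLLOW(S) ⊇ {$}; new: +{$}
  S→a b A: FOLLOW(A) ⊇ FOLLOW(S) ⊇ {$}; new: +{$}
  FOLLOW(S)={$}  FOLLOW(A)={$,a,b}  FOLLOW(B)={$}
[2] (stable)
  FOLLOW(S)={$}  FOLLOW(A)={$,a,b}  FOLLOW(B)={$}

FOLLOW(A) = ["$", "a", "b"]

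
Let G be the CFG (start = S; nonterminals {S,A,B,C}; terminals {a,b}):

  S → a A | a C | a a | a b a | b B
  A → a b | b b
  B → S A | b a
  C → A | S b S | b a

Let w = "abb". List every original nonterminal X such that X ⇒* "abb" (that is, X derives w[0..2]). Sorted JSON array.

Convert to CNF:
  S -> T0 A | T0 C | T0 T0 | T0 X3 | T1 B
  A -> T0 T1 | T1 T1
  B -> S A | T1 T0
  C -> S X2 | T0 T1 | T1 T0 | T1 T1
  T0 -> a
  T1 -> b
  X2 -> T1 S
  X3 -> T1 T0

CYK fill, restricted to cells inside w[0..2]:
  T[0,0] 'a' = {T0}  orig:{}
  T[1,1] 'b' = {T1}  orig:{}
  T[2,2] 'b' = {T1}  orig:{}
  T[0,1] 'ab' = {A,C}
  T[1,2] 'bb' = {A,C}
  T[0,2] 'abb' = {S}

Original NTs in T[0,2] deriving "abb": ["S"]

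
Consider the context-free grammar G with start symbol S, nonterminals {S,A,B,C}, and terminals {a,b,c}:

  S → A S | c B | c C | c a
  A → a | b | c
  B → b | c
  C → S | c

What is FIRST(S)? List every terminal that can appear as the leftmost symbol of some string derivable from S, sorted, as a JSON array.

Compute FIRST by fixpoint:
pass 1:
  A via A→a: +{a}
  A via A→b: +{b}
  A via A→c: +{c}
  B via B→b: +{b}
  B via B→c: +{c}
  C via C→c: +{c}
  S via S→A S: +{a,b,c}
  FIRST[S]={a,b,c}  FIRST[A]={a,b,c}  FIRST[B]={b,c}  FIRST[C]={c}
pass 2:
  C via C→S: +{a,b}
  FIRST[S]={a,b,c}  FIRST[A]={a,b,c}  FIRST[B]={b,c}  FIRST[C]={a,b,c}
pass 3: done
  FIRST[S]={a,b,c}  FIRST[A]={a,b,c}  FIRST[B]={b,c}  FIRST[C]={a,b,c}

FIRST(S) = ["a", "b", "c"]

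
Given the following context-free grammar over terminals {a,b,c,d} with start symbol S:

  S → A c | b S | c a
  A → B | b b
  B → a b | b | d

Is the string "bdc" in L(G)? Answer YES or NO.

Convert to CNF:
  S -> A T2 | T1 S | T2 T0
  A -> T0 T1 | T1 T1 | b | d
  B -> T0 T1 | b | d
  T0 -> a
  T1 -> b
  T2 -> c

Fill CYK table bottom-up:
  T[0,0] 'b' = {A,B,T1}  orig:{A,B}
  T[1,1] 'd' = {A,B}
  T[2,2] 'c' = {T2}  orig:{}
  T[0,1] 'bd' = ∅
  T[1,2] 'dc' = {S}
  T[0,2] 'bdc' = {S}

S ∈ T[0,2] ⇒ YES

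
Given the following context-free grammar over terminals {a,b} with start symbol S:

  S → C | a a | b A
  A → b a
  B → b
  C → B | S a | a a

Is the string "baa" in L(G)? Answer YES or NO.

CNF form of G:
  S -> S T1 | T0 A | T1 T1 | b
  A -> T0 T1
  B -> b
  C -> S T1 | T1 T1 | b
  T0 -> b
  T1 -> a

CYK fill:
  T[0,0] 'b' = {B,C,S,T0}  orig:{B,C,S}
  T[1,1] 'a' = {T1}  orig:{}
  T[2,2] 'a' = {T1}  orig:{}
  T[0,1] 'ba' = {A,C,S}
  T[1,2] 'aa' = {C,S}
  T[0,2] 'baa' = {C,S}

S ∈ T[0,2] ⇒ YES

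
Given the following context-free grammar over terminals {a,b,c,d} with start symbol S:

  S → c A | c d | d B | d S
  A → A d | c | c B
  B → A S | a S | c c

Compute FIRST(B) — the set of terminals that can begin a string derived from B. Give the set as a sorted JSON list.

FIRST sets, iterate to fixpoint:
[1]
  A via A→c: +{c}
  B via B→A S: +{c}
  B via B→a S: +{a}
  S via S→c A: +{c}
  S via S→d B: +{d}
  FIRST(S)={c,d}  FIRST(A)={c}  FIRST(B)={a,c}
[2] — fixpoint
  FIRST(S)={c,d}  FIRST(A)={c}  FIRST(B)={a,c}

FIRST(B) = ["a", "c"]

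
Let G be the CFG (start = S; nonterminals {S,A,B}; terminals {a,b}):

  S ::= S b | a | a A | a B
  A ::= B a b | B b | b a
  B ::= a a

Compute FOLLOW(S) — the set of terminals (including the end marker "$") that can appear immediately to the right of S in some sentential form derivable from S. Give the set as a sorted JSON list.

FIRST sets, iterate to fixpoint:
[1]
  A via A→b a: +{b}
  B via B→a a: +{a}
  S via S→a: +{a}
  FIRST(S)={a}  FIRST(A)={b}  FIRST(B)={a}
[2]
  A via A→B a b: +{a}
  FIRST(S)={a}  FIRST(A)={a,b}  FIRST(B)={a}
[3] done
  FIRST(S)={a}  FIRST(A)={a,b}  FIRST(B)={a}

FOLLOW sets:
FOLLOW(S) := {$}
round 1:
  A→B a b: FOLLOW(B) ⊇ FIRST(a) = {a}; new: +{a}
  A→B b: FOLLOW(B) ⊇ FIRST(b) = {b}; new: +{b}
  S→S b: FOLLOW(S) ⊇ FIRST(b) = {b}; new: +{b}
  S→a A: FOLLOW(A) ⊇ FOLLOW(S) ⊇ {$,b}; new: +{$,b}
  S→a B: FOLLOW(B) ⊇ FOLLOW(S) ⊇ {$,b}; new: +{$}
  FOLLOW[S]={$,b}  FOLLOW[A]={$,b}  FOLLOW[B]={$,a,b}
round 2: (no change)
  FOLLOW[S]={$,b}  FOLLOW[A]={$,b}  FOLLOW[B]={$,a,b}

FOLLOW(S) = ["$", "b"]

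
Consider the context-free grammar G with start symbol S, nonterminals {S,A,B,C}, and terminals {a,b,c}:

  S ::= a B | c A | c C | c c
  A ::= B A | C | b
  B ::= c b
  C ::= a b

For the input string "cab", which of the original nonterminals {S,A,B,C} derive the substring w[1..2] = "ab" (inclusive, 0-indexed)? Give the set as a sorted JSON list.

CNF form of G:
  S -> T0 B | T2 A | T2 C | T2 T2
  A -> B A | T0 T1 | b
  B -> T2 T1
  C -> T0 T1
  T0 -> a
  T1 -> b
  T2 -> c

CYK fill — only the sub-triangle for w[1..2]:
  [1..1]={T0}  "a"  orig:{}
  [2..2]={A,T1}  "b"  orig:{A}
  [1..2]={A,C}  "ab"

Original NTs in T[1,2] deriving "ab": ["A", "C"]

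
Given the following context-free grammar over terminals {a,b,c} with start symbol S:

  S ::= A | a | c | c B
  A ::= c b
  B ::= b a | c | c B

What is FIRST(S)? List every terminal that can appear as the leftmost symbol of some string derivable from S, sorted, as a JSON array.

FIRST sets, iterate to fixpoint:
[1]
  A via A→c b: +{c}
  B via B→b a: +{b}
  B via B→c: +{c}
  S via S→A: +{c}
  S via S→a: +{a}
  S: {a,c}  A: {c}  B: {b,c}
[2] (stable)
  S: {a,c}  A: {c}  B: {b,c}

FIRST(S) = ["a", "c"]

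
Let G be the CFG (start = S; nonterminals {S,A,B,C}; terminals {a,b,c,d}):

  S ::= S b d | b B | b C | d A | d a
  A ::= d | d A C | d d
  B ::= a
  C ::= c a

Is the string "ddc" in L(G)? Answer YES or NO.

CNF form of G:
  S -> S X5 | T0 A | T0 T2 | T3 B | T3 C
  A -> T0 T0 | T0 X4 | d
  B -> a
  C -> T1 T2
  T0 -> d
  T1 -> c
  T2 -> a
  T3 -> b
  X4 -> A C
  X5 -> T3 T0

CYK table (by increasing span):
  cell(0,0) d: {A,T0}  orig:{A}
  cell(1,1) d: {A,T0}  orig:{A}
  cell(2,2) c: {T1}  orig:{}
  cell(0,1) dd: {A,S}
  cell(1,2) dc: ∅
  cell(0,2) ddc: ∅

S ∉ T[0,2] ⇒ NO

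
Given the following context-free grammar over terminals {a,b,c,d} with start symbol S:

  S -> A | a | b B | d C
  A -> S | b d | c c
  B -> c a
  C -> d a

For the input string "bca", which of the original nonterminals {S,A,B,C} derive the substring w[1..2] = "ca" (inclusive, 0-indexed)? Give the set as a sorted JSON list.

CNF form of G:
  S -> T0 B | T0 T1 | T1 C | T2 T2 | a
  A -> T0 B | T0 T1 | T1 C | T2 T2 | a
  B -> T2 T3
  C -> T1 T3
  T0 -> b
  T1 -> d
  T2 -> c
  T3 -> a

CYK table (by increasing span) (cells [i..j] with 1 ≤ i ≤ j ≤ 2 only):
  [1..1]={T2}  "c"  orig:{}
  [2..2]={A,S,T3}  "a"  orig:{A,S}
  [1..2]={B}  "ca"

Original NTs in T[1,2] deriving "ca": ["B"]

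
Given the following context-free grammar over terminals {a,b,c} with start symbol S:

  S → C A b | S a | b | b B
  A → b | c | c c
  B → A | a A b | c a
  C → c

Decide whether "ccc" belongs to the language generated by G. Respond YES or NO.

Convert to CNF:
  S -> C X4 | S T1 | T2 B | b
  A -> T0 T0 | b | c
  B -> T0 T0 | T0 T1 | T1 X3 | b | c
  C -> c
  T0 -> c
  T1 -> a
  T2 -> b
  X3 -> A T2
  X4 -> A T2

CYK fill:
  T[0,0] 'c' = {A,B,C,T0}  orig:{A,B,C}
  T[1,1] 'c' = {A,B,C,T0}  orig:{A,B,C}
  T[2,2] 'c' = {A,B,C,T0}  orig:{A,B,C}
  T[0,1] 'cc' = {A,B}
  T[1,2] 'cc' = {A,B}
  T[0,2] 'ccc' = ∅

S ∉ T[0,2] ⇒ NO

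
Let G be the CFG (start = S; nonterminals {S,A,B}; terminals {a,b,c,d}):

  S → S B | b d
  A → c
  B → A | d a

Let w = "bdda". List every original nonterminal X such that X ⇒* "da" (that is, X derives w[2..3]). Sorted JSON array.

Convert to CNF:
  S -> S B | T2 T0
  A -> c
  B -> T0 T1 | c
  T0 -> d
  T1 -> a
  T2 -> b

Fill CYK table bottom-up (cells [i..j] with 2 ≤ i ≤ j ≤ 3 only):
  T[2,2] 'd' = {T0}  orig:{}
  T[3,3] 'a' = {T1}  orig:{}
  T[2,3] 'da' = {B}

Original NTs in T[2,3] deriving "da": ["B"]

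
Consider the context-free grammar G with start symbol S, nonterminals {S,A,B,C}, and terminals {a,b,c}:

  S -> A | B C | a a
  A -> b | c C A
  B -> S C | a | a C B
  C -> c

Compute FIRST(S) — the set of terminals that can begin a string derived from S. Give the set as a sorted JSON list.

Compute FIRST by fixpoint:
[1]
  A via A→b: +{b}
  A via A→c C A: +{c}
  B via B→a: +{a}
  C via C→c: +{c}
  S via S→A: +{b,c}
  S via S→B C: +{a}
  FIRST(S)={a,b,c}  FIRST(A)={b,c}  FIRST(B)={a}  FIRST(C)={c}
[2]
  B via B→S C: +{b,c}
  FIRST(S)={a,b,c}  FIRST(A)={b,c}  FIRST(B)={a,b,c}  FIRST(C)={c}
[3] (no change)
  FIRST(S)={a,b,c}  FIRST(A)={b,c}  FIRST(B)={a,b,c}  FIRST(C)={c}

FIRST(S) = ["a", "b", "c"]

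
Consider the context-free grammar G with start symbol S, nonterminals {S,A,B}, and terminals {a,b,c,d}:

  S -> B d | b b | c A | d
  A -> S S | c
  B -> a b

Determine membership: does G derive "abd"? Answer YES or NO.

CNF form of G:
  S -> B T2 | T1 T1 | T3 A | d
  A -> S S | c
  B -> T0 T1
  T0 -> a
  T1 -> b
  T2 -> d
  T3 -> c

CYK table (by increasing span):
  [0..0]={T0}  "a"  orig:{}
  [1..1]={T1}  "b"  orig:{}
  [2..2]={S,T2}  "d"  orig:{S}
  [0..1]={B}  "ab"
  [1..2]=∅  "bd"
  [0..2]={S}  "abd"

S ∈ T[0,2] ⇒ YES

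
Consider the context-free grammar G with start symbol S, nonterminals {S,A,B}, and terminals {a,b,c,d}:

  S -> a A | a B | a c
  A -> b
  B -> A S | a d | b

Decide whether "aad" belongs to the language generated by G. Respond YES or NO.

CNF form of G:
  S -> T0 A | T0 B | T0 T2
  A -> b
  B -> A S | T0 T1 | b
  T0 -> a
  T1 -> d
  T2 -> c

CYK table (by increasing span):
  cell(0,0) a: {T0}  orig:{}
  cell(1,1) a: {T0}  orig:{}
  cell(2,2) d: {T1}  orig:{}
  cell(0,1) aa: ∅
  cell(1,2) ad: {B}
  cell(0,2) aad: {S}

S ∈ T[0,2] ⇒ YES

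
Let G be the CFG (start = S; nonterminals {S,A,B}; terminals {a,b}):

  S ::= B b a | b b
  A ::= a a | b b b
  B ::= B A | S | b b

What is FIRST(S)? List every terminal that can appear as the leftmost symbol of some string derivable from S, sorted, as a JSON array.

FIRST sets, iterate to fixpoint:
round 1:
  A via A→a a: +{a}
  A via A→b b b: +{b}
  B via B→b b: +{b}
  S via S→B b a: +{b}
  S: {b}  A: {a,b}  B: {b}
round 2: done
  S: {b}  A: {a,b}  B: {b}

FIRST(S) = ["b"]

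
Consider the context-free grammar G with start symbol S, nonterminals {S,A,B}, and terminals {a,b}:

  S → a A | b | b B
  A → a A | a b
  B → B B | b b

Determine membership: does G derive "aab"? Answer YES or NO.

CNF form of G:
  S -> T0 A | T1 B | b
  A -> T0 A | T0 T1
  B -> B B | T1 T1
  T0 -> a
  T1 -> b

Fill CYK table bottom-up:
  cell(0,0) a: {T0}  orig:{}
  cell(1,1) a: {T0}  orig:{}
  cell(2,2) b: {S,T1}  orig:{S}
  cell(0,1) aa: ∅
  cell(1,2) ab: {A}
  cell(0,2) aab: {A,S}

S ∈ T[0,2] ⇒ YES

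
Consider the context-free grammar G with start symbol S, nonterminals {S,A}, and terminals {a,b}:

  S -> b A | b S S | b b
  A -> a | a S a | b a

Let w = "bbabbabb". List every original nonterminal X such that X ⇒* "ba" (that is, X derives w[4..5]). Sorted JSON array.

CNF form of G:
  S -> T1 A | T1 T1 | T1 X3
  A -> T0 X2 | T1 T0 | a
  T0 -> a
  T1 -> b
  X2 -> S T0
  X3 -> S S

CYK fill, restricted to cells inside w[4..5]:
  cell(4,4) b: {T1}  orig:{}
  cell(5,5) a: {A,T0}  orig:{A}
  cell(4,5) ba: {A,S}

Original NTs in T[4,5] deriving "ba": ["A", "S"]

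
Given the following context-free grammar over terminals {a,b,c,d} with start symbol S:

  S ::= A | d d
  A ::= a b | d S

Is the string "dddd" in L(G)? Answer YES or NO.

Convert to CNF:
  S -> T0 T1 | T2 S | T2 T2
  A -> T0 T1 | T2 S
  T0 -> a
  T1 -> b
  T2 -> d

Fill CYK table bottom-up:
  [0..0]={T2}  "d"  orig:{}
  [1..1]={T2}  "d"  orig:{}
  [2..2]={T2}  "d"  orig:{}
  [3..3]={T2}  "d"  orig:{}
  [0..1]={S}  "dd"
  [1..2]={S}  "dd"
  [2..3]={S}  "dd"
  [0..2]={A,S}  "ddd"
  [1..3]={A,S}  "ddd"
  [0..3]={A,S}  "dddd"

S ∈ T[0,3] ⇒ YES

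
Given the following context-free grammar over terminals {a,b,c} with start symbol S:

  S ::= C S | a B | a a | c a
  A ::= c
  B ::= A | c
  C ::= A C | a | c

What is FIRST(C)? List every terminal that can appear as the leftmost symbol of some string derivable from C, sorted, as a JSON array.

FIRST sets, iterate to fixpoint:
[1]
  A via A→c: +{c}
  B via B→A: +{c}
  C via C→A C: +{c}
  C via C→a: +{a}
  S via S→C S: +{a,c}
  S: {a,c}  A: {c}  B: {c}  C: {a,c}
[2] done
  S: {a,c}  A: {c}  B: {c}  C: {a,c}

FIRST(C) = ["a", "c"]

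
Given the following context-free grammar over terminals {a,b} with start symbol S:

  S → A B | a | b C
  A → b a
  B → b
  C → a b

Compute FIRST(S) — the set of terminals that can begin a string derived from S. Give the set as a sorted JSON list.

Compute FIRST by fixpoint:
round 1:
  A via A→b a: +{b}
  B via B→b: +{b}
  C via C→a b: +{a}
  S via S→A B: +{b}
  S via S→a: +{a}
  FIRST[S]={a,b}  FIRST[A]={b}  FIRST[B]={b}  FIRST[C]={a}
round 2: — fixpoint
  FIRST[S]={a,b}  FIRST[A]={b}  FIRST[B]={b}  FIRST[C]={a}

FIRST(S) = ["a", "b"]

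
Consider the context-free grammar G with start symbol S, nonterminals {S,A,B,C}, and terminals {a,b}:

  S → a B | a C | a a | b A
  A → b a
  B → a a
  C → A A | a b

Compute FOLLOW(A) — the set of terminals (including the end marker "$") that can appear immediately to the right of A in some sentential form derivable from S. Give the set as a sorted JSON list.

Compute FIRST by fixpoint:
round 1:
  A via A→b a: +{b}
  B via B→a a: +{a}
  C via C→A A: +{b}
  C via C→a b: +{a}
  S via S→a B: +{a}
  S via S→b A: +{b}
  S: {a,b}  A: {b}  B: {a}  C: {a,b}
round 2: (stable)
  S: {a,b}  A: {b}  B: {a}  C: {a,b}

FOLLOW iteration:
FOLLOW(S) := {$}
[1]
  C→A A: FOLLOW(A) ⊇ FIRST(A) = {b}; new: +{b}
  S→a B: FOLLOW(B) ⊇ FOLLOW(S) ⊇ {$}; new: +{$}
  S→a C: FOLLOW(C) ⊇ FOLLOW(S) ⊇ {$}; new: +{$}
  S→b A: FOLLOW(A) ⊇ FOLLOW(S) ⊇ {$}; new: +{$}
  S: {$}  A: {$,b}  B: {$}  C: {$}
[2] done
  S: {$}  A: {$,b}  B: {$}  C: {$}

FOLLOW(A) = ["$", "b"]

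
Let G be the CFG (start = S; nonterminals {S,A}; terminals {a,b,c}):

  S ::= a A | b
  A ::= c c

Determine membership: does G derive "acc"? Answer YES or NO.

CNF form of G:
  S -> T1 A | b
  A -> T0 T0
  T0 -> c
  T1 -> a

Fill CYK table bottom-up:
  cell(0,0) a: {T1}  orig:{}
  cell(1,1) c: {T0}  orig:{}
  cell(2,2) c: {T0}  orig:{}
  cell(0,1) ac: ∅
  cell(1,2) cc: {A}
  cell(0,2) acc: {S}

S ∈ T[0,2] ⇒ YES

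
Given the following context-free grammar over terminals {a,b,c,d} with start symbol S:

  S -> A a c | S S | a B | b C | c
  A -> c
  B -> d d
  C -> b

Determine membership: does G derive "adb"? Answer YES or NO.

CNF form of G:
  S -> A X4 | S S | T1 B | T3 C | c
  A -> c
  B -> T0 T0
  C -> b
  T0 -> d
  T1 -> a
  T2 -> c
  T3 -> b
  X4 -> T1 T2

Fill CYK table bottom-up:
  [0..0]={T1}  "a"  orig:{}
  [1..1]={T0}  "d"  orig:{}
  [2..2]={C,T3}  "b"  orig:{C}
  [0..1]=∅  "ad"
  [1..2]=∅  "db"
  [0..2]=∅  "adb"

S ∉ T[0,2] ⇒ NO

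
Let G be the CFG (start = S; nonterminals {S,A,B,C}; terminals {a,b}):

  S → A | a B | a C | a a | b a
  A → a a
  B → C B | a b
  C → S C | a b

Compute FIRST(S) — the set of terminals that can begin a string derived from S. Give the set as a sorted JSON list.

FIRST iteration:
[1]
  A via A→a a: +{a}
  B via B→a b: +{a}
  C via C→a b: +{a}
  S via S→A: +{a}
  S via S→b a: +{b}
  S: {a,b}  A: {a}  B: {a}  C: {a}
[2]
  C via C→S C: +{b}
  S: {a,b}  A: {a}  B: {a}  C: {a,b}
[3]
  B via B→C B: +{b}
  S: {a,b}  A: {a}  B: {a,b}  C: {a,b}
[4] — fixpoint
  S: {a,b}  A: {a}  B: {a,b}  C: {a,b}

FIRST(S) = ["a", "b"]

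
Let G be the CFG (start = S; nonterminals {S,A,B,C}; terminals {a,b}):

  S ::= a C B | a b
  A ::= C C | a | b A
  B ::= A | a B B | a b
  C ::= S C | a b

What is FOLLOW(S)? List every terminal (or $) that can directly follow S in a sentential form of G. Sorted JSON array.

Compute FIRST by fixpoint:
[1]
  A via A→a: +{a}
  A via A→b A: +{b}
  B via B→A: +{a,b}
  C via C→a b: +{a}
  S via S→a C B: +{a}
  FIRST[S]={a}  FIRST[A]={a,b}  FIRST[B]={a,b}  FIRST[C]={a}
[2] (stable)
  FIRST[S]={a}  FIRST[A]={a,b}  FIRST[B]={a,b}  FIRST[C]={a}

FOLLOW sets:
FOLLOW(S) := {$}
[1]
  A→C C: FOLLOW(C) ⊇ FIRST(C) = {a}; new: +{a}
  B→a B B: FOLLOW(B) ⊇ FIRST(B) = {a,b}; new: +{a,b}
  C→S C: FOLLOW(S) ⊇ FIRST(C) = {a}; new: +{a}
  S→a C B: FOLLOW(C) ⊇ FIRST(B) = {a,b}; new: +{b}
  S→a C B: FOLLOW(B) ⊇ FOLLOW(S) ⊇ {$,a}; new: +{$}
  S: {$,a}  A: {}  B: {$,a,b}  C: {a,b}
[2]
  B→A: FOLLOW(A) ⊇ FOLLOW(B) ⊇ {$,a,b}; new: +{$,a,b}
  S: {$,a}  A: {$,a,b}  B: {$,a,b}  C: {a,b}
[3]
  A→C C: FOLLOW(C) ⊇ FOLLOW(A) ⊇ {$,a,b}; new: +{$}
  S: {$,a}  A: {$,a,b}  B: {$,a,b}  C: {$,a,b}
[4] (no change)
  S: {$,a}  A: {$,a,b}  B: {$,a,b}  C: {$,a,b}

FOLLOW(S) = ["$", "a"]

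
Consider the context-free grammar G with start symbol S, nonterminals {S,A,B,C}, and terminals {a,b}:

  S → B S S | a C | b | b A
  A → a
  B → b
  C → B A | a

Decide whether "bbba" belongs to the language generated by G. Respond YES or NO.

CNF form of G:
  S -> B X2 | T0 C | T1 A | b
  A -> a
  B -> b
  C -> B A | a
  T0 -> a
  T1 -> b
  X2 -> S S

CYK fill:
  [0..0]={B,S,T1}  "b"  orig:{B,S}
  [1..1]={B,S,T1}  "b"  orig:{B,S}
  [2..2]={B,S,T1}  "b"  orig:{B,S}
  [3..3]={A,C,T0}  "a"  orig:{A,C}
  [0..1]={X2}  "bb"  orig:{}
  [1..2]={X2}  "bb"  orig:{}
  [2..3]={C,S}  "ba"
  [0..2]={S}  "bbb"
  [1..3]={X2}  "bba"  orig:{}
  [0..3]={S}  "bbba"

S ∈ T[0,3] ⇒ YES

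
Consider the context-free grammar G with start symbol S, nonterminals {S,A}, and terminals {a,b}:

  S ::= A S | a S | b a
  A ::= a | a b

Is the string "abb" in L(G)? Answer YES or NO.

CNF form of G:
  S -> A S | T0 S | T1 T0
  A -> T0 T1 | a
  T0 -> a
  T1 -> b

CYK fill:
  cell(0,0) a: {A,T0}  orig:{A}
  cell(1,1) b: {T1}  orig:{}
  cell(2,2) b: {T1}  orig:{}
  cell(0,1) ab: {A}
  cell(1,2) bb: ∅
  cell(0,2) abb: ∅

S ∉ T[0,2] ⇒ NO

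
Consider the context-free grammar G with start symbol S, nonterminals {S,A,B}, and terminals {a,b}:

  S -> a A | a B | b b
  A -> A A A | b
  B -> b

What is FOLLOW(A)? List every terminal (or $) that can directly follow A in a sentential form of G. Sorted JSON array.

FIRST iteration:
pass 1:
  A via A→b: +{b}
  B via B→b: +{b}
  S via S→a A: +{a}
  S via S→b b: +{b}
  FIRST(S)={a,b}  FIRST(A)={b}  FIRST(B)={b}
pass 2: (stable)
  FIRST(S)={a,b}  FIRST(A)={b}  FIRST(B)={b}

Compute FOLLOW by fixpoint:
FOLLOW(S) := {$}
[1]
  A→A A A: FOLLOW(A) ⊇ FIRST(A) = {b}; new: +{b}
  S→a A: FOLLOW(A) ⊇ FOLLOW(S) ⊇ {$}; new: +{$}
  S→a B: FOLLOW(B) ⊇ FOLLOW(S) ⊇ {$}; new: +{$}
  FOLLOW[S]={$}  FOLLOW[A]={$,b}  FOLLOW[B]={$}
[2] (stable)
  FOLLOW[S]={$}  FOLLOW[A]={$,b}  FOLLOW[B]={$}

FOLLOW(A) = ["$", "b"]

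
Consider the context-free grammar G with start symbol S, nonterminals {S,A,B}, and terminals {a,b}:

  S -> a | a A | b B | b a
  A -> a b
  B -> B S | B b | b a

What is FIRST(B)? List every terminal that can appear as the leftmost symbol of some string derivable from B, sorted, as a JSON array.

FIRST iteration:
pass 1:
  A via A→a b: +{a}
  B via B→b a: +{b}
  S via S→a: +{a}
  S via S→b B: +{b}
  FIRST(S)={a,b}  FIRST(A)={a}  FIRST(B)={b}
pass 2: (stable)
  FIRST(S)={a,b}  FIRST(A)={a}  FIRST(B)={b}

FIRST(B) = ["b"]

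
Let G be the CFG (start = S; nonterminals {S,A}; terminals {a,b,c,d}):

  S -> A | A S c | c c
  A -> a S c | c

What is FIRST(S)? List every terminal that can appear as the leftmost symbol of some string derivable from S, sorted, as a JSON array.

FIRST sets, iterate to fixpoint:
pass 1:
  A via A→a S c: +{a}
  A via A→c: +{c}
  S via S→A: +{a,c}
  FIRST(S)={a,c}  FIRST(A)={a,c}
pass 2: done
  FIRST(S)={a,c}  FIRST(A)={a,c}

FIRST(S) = ["a", "c"]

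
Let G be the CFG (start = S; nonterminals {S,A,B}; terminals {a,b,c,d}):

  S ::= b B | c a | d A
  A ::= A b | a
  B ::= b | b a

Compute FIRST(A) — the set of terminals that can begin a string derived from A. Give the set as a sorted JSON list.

FIRST sets, iterate to fixpoint:
[1]
  A via A→a: +{a}
  B via B→b: +{b}
  S via S→b B: +{b}
  S via S→c a: +{c}
  S via S→d A: +{d}
  FIRST(S)={b,c,d}  FIRST(A)={a}  FIRST(B)={b}
[2] (stable)
  FIRST(S)={b,c,d}  FIRST(A)={a}  FIRST(B)={b}

FIRST(A) = ["a"]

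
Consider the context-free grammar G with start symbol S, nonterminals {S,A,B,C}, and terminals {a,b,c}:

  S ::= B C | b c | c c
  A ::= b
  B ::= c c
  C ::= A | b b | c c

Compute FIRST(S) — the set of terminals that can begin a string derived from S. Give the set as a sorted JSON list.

FIRST sets, iterate to fixpoint:
round 1:
  A via A→b: +{b}
  B via B→c c: +{c}
  C via C→A: +{b}
  C via C→c c: +{c}
  S via S→B C: +{c}
  S via S→b c: +{b}
  FIRST(S)={b,c}  FIRST(A)={b}  FIRST(B)={c}  FIRST(C)={b,c}
round 2: (stable)
  FIRST(S)={b,c}  FIRST(A)={b}  FIRST(B)={c}  FIRST(C)={b,c}

FIRST(S) = ["b", "c"]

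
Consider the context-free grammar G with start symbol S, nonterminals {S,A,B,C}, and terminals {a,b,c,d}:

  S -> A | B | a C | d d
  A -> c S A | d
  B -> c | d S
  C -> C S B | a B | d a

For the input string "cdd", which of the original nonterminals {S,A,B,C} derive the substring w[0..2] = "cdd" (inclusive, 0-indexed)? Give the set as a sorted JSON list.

CNF form of G:
  S -> T0 X5 | T1 S | T1 T1 | T2 C | c | d
  A -> T0 X3 | d
  B -> T1 S | c
  C -> C X4 | T1 T2 | T2 B
  T0 -> c
  T1 -> d
  T2 -> a
  X3 -> S A
  X4 -> S B
  X5 -> S A

CYK table (by increasing span) — only the sub-triangle for w[0..2]:
  T[0,0] 'c' = {B,S,T0}  orig:{B,S}
  T[1,1] 'd' = {A,S,T1}  orig:{A,S}
  T[2,2] 'd' = {A,S,T1}  orig:{A,S}
  T[0,1] 'cd' = {X3,X5}  orig:{}
  T[1,2] 'dd' = {B,S,X3,X5}  orig:{B,S}
  T[0,2] 'cdd' = {A,S,X4}  orig:{A,S}

Original NTs in T[0,2] deriving "cdd": ["A", "S"]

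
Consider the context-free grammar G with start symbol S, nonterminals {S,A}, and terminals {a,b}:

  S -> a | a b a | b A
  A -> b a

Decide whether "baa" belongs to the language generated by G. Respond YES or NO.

CNF form of G:
  S -> T0 A | T1 X2 | a
  A -> T0 T1
  T0 -> b
  T1 -> a
  X2 -> T0 T1

Fill CYK table bottom-up:
  [0..0]={T0}  "b"  orig:{}
  [1..1]={S,T1}  "a"  orig:{S}
  [2..2]={S,T1}  "a"  orig:{S}
  [0..1]={A,X2}  "ba"  orig:{A}
  [1..2]=∅  "aa"
  [0..2]=∅  "baa"

S ∉ T[0,2] ⇒ NO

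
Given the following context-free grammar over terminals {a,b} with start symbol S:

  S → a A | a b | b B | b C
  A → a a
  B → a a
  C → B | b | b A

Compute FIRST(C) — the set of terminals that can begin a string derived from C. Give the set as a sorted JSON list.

Compute FIRST by fixpoint:
[1]
  A via A→a a: +{a}
  B via B→a a: +{a}
  C via C→B: +{a}
  C via C→b: +{b}
  S via S→a A: +{a}
  S via S→b B: +{b}
  S: {a,b}  A: {a}  B: {a}  C: {a,b}
[2] done
  S: {a,b}  A: {a}  B: {a}  C: {a,b}

FIRST(C) = ["a", "b"]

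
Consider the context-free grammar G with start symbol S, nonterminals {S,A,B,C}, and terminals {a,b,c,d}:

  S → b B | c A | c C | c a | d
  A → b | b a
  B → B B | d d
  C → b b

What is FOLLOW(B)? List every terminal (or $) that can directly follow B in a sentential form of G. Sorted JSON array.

FIRST sets, iterate to fixpoint:
pass 1:
  A via A→b: +{b}
  B via B→d d: +{d}
  C via C→b b: +{b}
  S via S→b B: +{b}
  S via S→c A: +{c}
  S via S→d: +{d}
  FIRST(S)={b,c,d}  FIRST(A)={b}  FIRST(B)={d}  FIRST(C)={b}
pass 2: done
  FIRST(S)={b,c,d}  FIRST(A)={b}  FIRST(B)={d}  FIRST(C)={b}

Compute FOLLOW by fixpoint:
FOLLOW(S) := {$}
round 1:
  B→B B: FOLLOW(B) ⊇ FIRST(B) = {d}; new: +{d}
  S→b B: FOLLOW(B) ⊇ FOLLOW(S) ⊇ {$}; new: +{$}
  S→c A: FOLLOW(A) ⊇ FOLLOW(S) ⊇ {$}; new: +{$}
  S→c C: FOLLOW(C) ⊇ FOLLOW(S) ⊇ {$}; new: +{$}
  FOLLOW(S)={$}  FOLLOW(A)={$}  FOLLOW(B)={$,d}  FOLLOW(C)={$}
round 2: — fixpoint
  FOLLOW(S)={$}  FOLLOW(A)={$}  FOLLOW(B)={$,d}  FOLLOW(C)={$}

FOLLOW(B) = ["$", "d"]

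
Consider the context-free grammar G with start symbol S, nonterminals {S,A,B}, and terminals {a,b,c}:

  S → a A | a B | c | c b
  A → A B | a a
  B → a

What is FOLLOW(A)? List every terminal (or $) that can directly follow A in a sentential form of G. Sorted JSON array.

FIRST iteration:
round 1:
  A via A→a a: +{a}
  B via B→a: +{a}
  S via S→a A: +{a}
  S via S→c: +{c}
  FIRST[S]={a,c}  FIRST[A]={a}  FIRST[B]={a}
round 2: (no change)
  FIRST[S]={a,c}  FIRST[A]={a}  FIRST[B]={a}

FOLLOW sets:
initialize: $ ∈ FOLLOW(S)
round 1:
  A→A B: FOLLOW(A) ⊇ FIRST(B) = {a}; new: +{a}
  A→A B: FOLLOW(B) ⊇ FOLLOW(A) ⊇ {a}; new: +{a}
  S→a A: FOLLOW(A) ⊇ FOLLOW(S) ⊇ {$}; new: +{$}
  S→a B: FOLLOW(B) ⊇ FOLLOW(S) ⊇ {$}; new: +{$}
  FOLLOW(S)={$}  FOLLOW(A)={$,a}  FOLLOW(B)={$,a}
round 2: done
  FOLLOW(S)={$}  FOLLOW(A)={$,a}  FOLLOW(B)={$,a}

FOLLOW(A) = ["$", "a"]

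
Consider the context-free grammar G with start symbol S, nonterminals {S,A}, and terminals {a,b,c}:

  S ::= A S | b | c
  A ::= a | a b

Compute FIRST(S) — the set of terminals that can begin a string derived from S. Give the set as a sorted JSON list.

FIRST sets, iterate to fixpoint:
[1]
  A via A→a: +{a}
  S via S→A S: +{a}
  S via S→b: +{b}
  S via S→c: +{c}
  S: {a,b,c}  A: {a}
[2] — fixpoint
  S: {a,b,c}  A: {a}

FIRST(S) = ["a", "b", "c"]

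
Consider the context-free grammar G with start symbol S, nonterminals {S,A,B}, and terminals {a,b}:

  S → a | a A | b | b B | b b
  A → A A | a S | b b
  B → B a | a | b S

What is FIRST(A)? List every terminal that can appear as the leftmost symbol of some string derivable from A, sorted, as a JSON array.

FIRST sets, iterate to fixpoint:
iter 1:
  A via A→a S: +{a}
  A via A→b b: +{b}
  B via B→a: +{a}
  B via B→b S: +{b}
  S via S→a: +{a}
  S via S→b: +{b}
  FIRST[S]={a,b}  FIRST[A]={a,b}  FIRST[B]={a,b}
iter 2: (no change)
  FIRST[S]={a,b}  FIRST[A]={a,b}  FIRST[B]={a,b}

FIRST(A) = ["a", "b"]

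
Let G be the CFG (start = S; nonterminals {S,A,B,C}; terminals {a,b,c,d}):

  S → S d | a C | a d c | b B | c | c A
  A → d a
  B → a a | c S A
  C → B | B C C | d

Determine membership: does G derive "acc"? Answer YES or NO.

CNF form of G:
  S -> S T0 | T1 C | T1 X7 | T2 A | T3 B | c
  A -> T0 T1
  B -> T1 T1 | T2 X4
  C -> B X5 | T1 T1 | T2 X6 | d
  T0 -> d
  T1 -> a
  T2 -> c
  T3 -> b
  X4 -> S A
  X5 -> C C
  X6 -> S A
  X7 -> T0 T2

CYK fill:
  cell(0,0) a: {T1}  orig:{}
  cell(1,1) c: {S,T2}  orig:{S}
  cell(2,2) c: {S,T2}  orig:{S}
  cell(0,1) ac: ∅
  cell(1,2) cc: ∅
  cell(0,2) acc: ∅

S ∉ T[0,2] ⇒ NO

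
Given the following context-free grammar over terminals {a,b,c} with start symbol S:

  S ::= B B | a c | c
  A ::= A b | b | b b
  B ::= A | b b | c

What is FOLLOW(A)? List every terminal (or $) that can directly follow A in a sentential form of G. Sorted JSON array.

FIRST iteration:
[1]
  A via A→b: +{b}
  B via B→A: +{b}
  B via B→c: +{c}
  S via S→B B: +{b,c}
  S via S→a c: +{a}
  S: {a,b,c}  A: {b}  B: {b,c}
[2] — fixpoint
  S: {a,b,c}  A: {b}  B: {b,c}

FOLLOW sets:
FOLLOW(S) := {$}
iter 1:
  A→A b: FOLLOW(A) ⊇ FIRST(b) = {b}; new: +{b}
  S→B B: FOLLOW(B) ⊇ FIRST(B) = {b,c}; new: +{b,c}
  S→B B: FOLLOW(B) ⊇ FOLLOW(S) ⊇ {$}; new: +{$}
  FOLLOW[S]={$}  FOLLOW[A]={b}  FOLLOW[B]={$,b,c}
iter 2:
  B→A: FOLLOW(A) ⊇ FOLLOW(B) ⊇ {$,b,c}; new: +{$,c}
  FOLLOW[S]={$}  FOLLOW[A]={$,b,c}  FOLLOW[B]={$,b,c}
iter 3: (no change)
  FOLLOW[S]={$}  FOLLOW[A]={$,b,c}  FOLLOW[B]={$,b,c}

FOLLOW(A) = ["$", "b", "c"]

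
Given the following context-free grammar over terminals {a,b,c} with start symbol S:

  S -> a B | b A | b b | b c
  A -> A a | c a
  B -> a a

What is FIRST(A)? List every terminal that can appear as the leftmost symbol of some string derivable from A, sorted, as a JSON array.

Compute FIRST by fixpoint:
[1]
  A via A→c a: +{c}
  B via B→a a: +{a}
  S via S→a B: +{a}
  S via S→b A: +{b}
  FIRST[S]={a,b}  FIRST[A]={c}  FIRST[B]={a}
[2] (no change)
  FIRST[S]={a,b}  FIRST[A]={c}  FIRST[B]={a}

FIRST(A) = ["c"]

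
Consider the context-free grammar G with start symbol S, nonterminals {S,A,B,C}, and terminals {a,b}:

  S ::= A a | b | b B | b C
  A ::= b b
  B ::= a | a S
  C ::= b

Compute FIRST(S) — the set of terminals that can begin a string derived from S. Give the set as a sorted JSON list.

Compute FIRST by fixpoint:
iter 1:
  A via A→b b: +{b}
  B via B→a: +{a}
  C via C→b: +{b}
  S via S→A a: +{b}
  FIRST[S]={b}  FIRST[A]={b}  FIRST[B]={a}  FIRST[C]={b}
iter 2: done
  FIRST[S]={b}  FIRST[A]={b}  FIRST[B]={a}  FIRST[C]={b}

FIRST(S) = ["b"]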